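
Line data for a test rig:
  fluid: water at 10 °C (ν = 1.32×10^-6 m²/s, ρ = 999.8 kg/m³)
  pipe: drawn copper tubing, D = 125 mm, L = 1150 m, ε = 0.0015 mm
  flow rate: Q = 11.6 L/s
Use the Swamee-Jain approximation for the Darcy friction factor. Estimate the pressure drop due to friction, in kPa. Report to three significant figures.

Δp ≈ 75.4 kPa

V = 4Q/(πD²) = 4·0.0116/(π·0.125²) = 0.9453 m/s
Re = VD/ν = 0.9453·0.125/1.32×10^-6 = 8.95×10^4 → turbulent
ε/D = 0.0015/125 = 1.20×10^-5
Swamee-Jain: f = 0.01835
h_f = f(L/D)V²/(2g) = 0.01835·(1150/0.125)·0.9453²/(2·9.81) = 7.689 m
Δp = ρg·h_f = 999.8·9.81·7.689 = 75.42 kPa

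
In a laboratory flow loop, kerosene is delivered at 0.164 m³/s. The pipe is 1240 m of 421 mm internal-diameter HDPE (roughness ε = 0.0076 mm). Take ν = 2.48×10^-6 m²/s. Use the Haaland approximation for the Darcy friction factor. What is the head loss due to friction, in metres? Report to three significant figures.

V = 4Q/(πD²) = 4·0.164/(π·0.421²) = 1.178 m/s
Re = VD/ν = 1.178·0.421/2.48×10^-6 = 2.00×10^5 → turbulent
ε/D = 0.0076/421 = 1.81×10^-5
Haaland: f = 0.01561
h_f = f(L/D)V²/(2g) = 0.01561·(1240/0.421)·1.178²/(2·9.81) = 3.253 m

h_f ≈ 3.25 m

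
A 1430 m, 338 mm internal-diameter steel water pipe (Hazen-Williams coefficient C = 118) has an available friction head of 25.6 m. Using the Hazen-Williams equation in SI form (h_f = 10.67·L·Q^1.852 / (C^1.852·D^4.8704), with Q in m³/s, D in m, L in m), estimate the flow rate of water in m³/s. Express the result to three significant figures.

Q ≈ 0.216 m³/s

Rearranging: Q = [h_f·C^1.852·D^4.8704 / (10.67·L)]^(1/1.852)
Q = [25.6·118^1.852·0.338^4.8704 / (10.67·1430)]^0.540 = 0.2160 m³/s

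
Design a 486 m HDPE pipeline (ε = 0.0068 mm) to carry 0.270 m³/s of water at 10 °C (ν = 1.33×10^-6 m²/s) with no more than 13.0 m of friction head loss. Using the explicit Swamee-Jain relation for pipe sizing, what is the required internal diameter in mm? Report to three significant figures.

Swamee-Jain (Type III): D = 0.66·[ε^1.25·(LQ²/(gh_f))^4.75 + ν·Q^9.4·(L/(gh_f))^5.2]^0.04
LQ²/(gh_f) = 0.2778; L/(gh_f) = 3.811
Term 1 = ε^1.25·(…)^4.75 = 7.92×10^-10; Term 2 = ν·Q^9.4·(…)^5.2 = 6.31×10^-9
D = 0.66·(7.92×10^-10 + 6.31×10^-9)^0.04 = 0.3116 m = 312 mm
Check: V = 3.54 m/s, Re = 8.30×10^5, f = 0.01244, h_f = 12.4 m ≈ 13.0 m ✓

D ≈ 312 mm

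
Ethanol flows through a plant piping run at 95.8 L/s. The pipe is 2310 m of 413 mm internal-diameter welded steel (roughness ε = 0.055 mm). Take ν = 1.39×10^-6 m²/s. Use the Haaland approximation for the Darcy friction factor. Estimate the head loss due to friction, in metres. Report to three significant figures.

V = 4Q/(πD²) = 4·0.0958/(π·0.413²) = 0.7151 m/s
Re = VD/ν = 0.7151·0.413/1.39×10^-6 = 2.12×10^5 → turbulent
ε/D = 0.055/413 = 1.33×10^-4
Haaland: f = 0.01627
h_f = f(L/D)V²/(2g) = 0.01627·(2310/0.413)·0.7151²/(2·9.81) = 2.372 m

h_f ≈ 2.37 m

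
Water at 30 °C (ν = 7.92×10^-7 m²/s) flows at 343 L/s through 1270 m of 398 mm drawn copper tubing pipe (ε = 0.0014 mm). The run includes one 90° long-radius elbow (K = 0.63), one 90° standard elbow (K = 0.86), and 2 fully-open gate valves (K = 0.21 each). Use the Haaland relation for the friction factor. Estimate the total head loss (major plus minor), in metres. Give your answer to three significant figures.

H_L ≈ 14.4 m

V = 4Q/(πD²) = 2.757 m/s; V²/2g = 0.3874 m
Re = 1.39×10^6, ε/D = 3.52×10^-6 → f = 0.01105 (Haaland)
Major: h_f = f(L/D)·V²/2g = 0.01105·3191·0.3874 = 13.66 m
Minor: ΣK = 1.91; h_m = ΣK·V²/2g = 0.7400 m
Total H_L = 13.66 + 0.7400 = 14.40 m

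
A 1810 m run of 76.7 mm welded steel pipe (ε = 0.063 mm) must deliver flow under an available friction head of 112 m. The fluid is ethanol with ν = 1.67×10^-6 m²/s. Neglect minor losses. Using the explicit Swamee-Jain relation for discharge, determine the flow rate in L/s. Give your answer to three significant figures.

Swamee-Jain (Type II): Q = -0.965·√(gD⁵h_f/L)·ln[ε/(3.7D) + √(3.17ν²L/(gD³h_f))]
√(gD⁵h_f/L) = √(9.81·0.0767⁵·112/1810) = 0.001269
ε/(3.7D) = 2.22×10^-4; √(3.17ν²L/(gD³h_f)) = 1.80×10^-4
Q = -0.965·0.001269·ln(4.017×10^-4) = 0.009579 m³/s
Check: V = 2.07 m/s, Re = 9.52×10^4, f = 0.02181, h_f = 113 m ≈ 112 m ✓

Q ≈ 9.58 L/s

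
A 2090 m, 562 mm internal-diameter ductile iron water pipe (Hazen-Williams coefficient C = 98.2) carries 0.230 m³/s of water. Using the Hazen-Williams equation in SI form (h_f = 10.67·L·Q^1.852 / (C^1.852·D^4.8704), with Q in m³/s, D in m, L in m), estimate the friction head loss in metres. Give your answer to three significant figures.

h_f ≈ 4.96 m

h_f = 10.67·2090·0.230^1.852 / (98.2^1.852·0.562^4.8704) = 4.963 m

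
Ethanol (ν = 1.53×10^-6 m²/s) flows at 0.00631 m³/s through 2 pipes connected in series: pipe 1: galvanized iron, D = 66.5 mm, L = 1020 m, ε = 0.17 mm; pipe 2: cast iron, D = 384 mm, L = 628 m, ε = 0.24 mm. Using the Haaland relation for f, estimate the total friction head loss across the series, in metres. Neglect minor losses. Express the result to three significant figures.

Pipe 1: V = 1.817 m/s, Re = 7.90×10^4, ε/D = 0.00256, f = 0.02669, h_1 = f(L/D)V²/2g = 68.87 m
Pipe 2: V = 0.05449 m/s, Re = 1.37×10^4, ε/D = 6.25×10^-4, f = 0.02932, h_2 = f(L/D)V²/2g = 0.007255 m
Series → Q common, losses add: H = Σh = 68.88 m

H ≈ 68.9 m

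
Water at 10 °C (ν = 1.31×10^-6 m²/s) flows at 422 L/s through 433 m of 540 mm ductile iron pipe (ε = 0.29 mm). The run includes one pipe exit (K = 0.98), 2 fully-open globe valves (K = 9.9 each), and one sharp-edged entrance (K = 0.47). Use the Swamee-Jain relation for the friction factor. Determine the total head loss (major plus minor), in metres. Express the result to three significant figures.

V = 4Q/(πD²) = 1.843 m/s; V²/2g = 0.1730 m
Re = 7.60×10^5, ε/D = 5.37×10^-4 → f = 0.01770 (Swamee-Jain)
Major: h_f = f(L/D)·V²/2g = 0.01770·801.9·0.1730 = 2.456 m
Minor: ΣK = 21.2; h_m = ΣK·V²/2g = 3.677 m
Total H_L = 2.456 + 3.677 = 6.133 m

H_L ≈ 6.13 m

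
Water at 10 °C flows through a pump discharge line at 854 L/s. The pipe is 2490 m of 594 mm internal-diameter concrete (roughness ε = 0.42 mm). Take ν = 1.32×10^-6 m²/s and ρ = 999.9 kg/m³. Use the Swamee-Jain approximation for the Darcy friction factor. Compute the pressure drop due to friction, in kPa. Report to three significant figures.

Δp ≈ 367 kPa

V = 4Q/(πD²) = 4·0.854/(π·0.594²) = 3.082 m/s
Re = VD/ν = 3.082·0.594/1.32×10^-6 = 1.39×10^6 → turbulent
ε/D = 0.42/594 = 7.07×10^-4
Swamee-Jain: f = 0.01844
h_f = f(L/D)V²/(2g) = 0.01844·(2490/0.594)·3.082²/(2·9.81) = 37.42 m
Δp = ρg·h_f = 999.9·9.81·37.42 = 367.1 kPa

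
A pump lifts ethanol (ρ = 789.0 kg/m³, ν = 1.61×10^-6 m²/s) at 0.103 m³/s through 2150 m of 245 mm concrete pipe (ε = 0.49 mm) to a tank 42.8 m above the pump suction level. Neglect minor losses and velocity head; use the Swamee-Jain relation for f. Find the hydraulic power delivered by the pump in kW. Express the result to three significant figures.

P_hyd ≈ 75.2 kW

V = 4Q/(πD²) = 2.185 m/s; Re = 3.32×10^5; ε/D = 0.00200; f = 0.02411
h_f = f(L/D)V²/2g = 51.47 m
Total head H = z + h_f = 42.8 + 51.47 = 94.27 m
P_hyd = ρgQH = 789.0·9.81·0.103·94.27 = 75.15 kW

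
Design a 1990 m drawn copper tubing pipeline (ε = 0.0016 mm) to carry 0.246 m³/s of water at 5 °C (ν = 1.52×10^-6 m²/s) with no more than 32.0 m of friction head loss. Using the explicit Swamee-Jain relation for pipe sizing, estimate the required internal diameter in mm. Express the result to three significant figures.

Swamee-Jain (Type III): D = 0.66·[ε^1.25·(LQ²/(gh_f))^4.75 + ν·Q^9.4·(L/(gh_f))^5.2]^0.04
LQ²/(gh_f) = 0.3836; L/(gh_f) = 6.339
Term 1 = ε^1.25·(…)^4.75 = 6.01×10^-10; Term 2 = ν·Q^9.4·(…)^5.2 = 4.24×10^-8
D = 0.66·(6.01×10^-10 + 4.24×10^-8)^0.04 = 0.3349 m = 335 mm
Check: V = 2.79 m/s, Re = 6.15×10^5, f = 0.01271, h_f = 30.0 m ≈ 32.0 m ✓

D ≈ 335 mm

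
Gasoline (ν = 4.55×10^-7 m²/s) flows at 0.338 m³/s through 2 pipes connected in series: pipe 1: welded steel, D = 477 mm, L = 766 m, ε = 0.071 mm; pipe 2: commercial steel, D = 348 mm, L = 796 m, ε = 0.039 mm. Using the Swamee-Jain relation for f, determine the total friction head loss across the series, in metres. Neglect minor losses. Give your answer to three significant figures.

H ≈ 23.0 m

Pipe 1: V = 1.891 m/s, Re = 1.98×10^6, ε/D = 1.49×10^-4, f = 0.01365, h_1 = f(L/D)V²/2g = 3.998 m
Pipe 2: V = 3.554 m/s, Re = 2.72×10^6, ε/D = 1.12×10^-4, f = 0.01290, h_2 = f(L/D)V²/2g = 18.99 m
Series → Q common, losses add: H = Σh = 22.99 m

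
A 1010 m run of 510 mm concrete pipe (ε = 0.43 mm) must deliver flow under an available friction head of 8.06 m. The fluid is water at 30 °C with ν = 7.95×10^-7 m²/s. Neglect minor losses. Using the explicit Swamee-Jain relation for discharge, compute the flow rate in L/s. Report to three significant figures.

Swamee-Jain (Type II): Q = -0.965·√(gD⁵h_f/L)·ln[ε/(3.7D) + √(3.17ν²L/(gD³h_f))]
√(gD⁵h_f/L) = √(9.81·0.510⁵·8.06/1010) = 0.05197
ε/(3.7D) = 2.28×10^-4; √(3.17ν²L/(gD³h_f)) = 1.39×10^-5
Q = -0.965·0.05197·ln(2.418×10^-4) = 0.4176 m³/s
Check: V = 2.04 m/s, Re = 1.31×10^6, f = 0.01919, h_f = 8.10 m ≈ 8.06 m ✓

Q ≈ 418 L/s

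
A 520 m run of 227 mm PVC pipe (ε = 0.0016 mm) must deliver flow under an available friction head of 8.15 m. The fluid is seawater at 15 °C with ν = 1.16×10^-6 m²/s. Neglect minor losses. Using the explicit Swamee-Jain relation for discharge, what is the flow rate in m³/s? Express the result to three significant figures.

Swamee-Jain (Type II): Q = -0.965·√(gD⁵h_f/L)·ln[ε/(3.7D) + √(3.17ν²L/(gD³h_f))]
√(gD⁵h_f/L) = √(9.81·0.227⁵·8.15/520) = 0.009627
ε/(3.7D) = 1.90×10^-6; √(3.17ν²L/(gD³h_f)) = 4.87×10^-5
Q = -0.965·0.009627·ln(5.061×10^-5) = 0.09189 m³/s
Check: V = 2.27 m/s, Re = 4.44×10^5, f = 0.01348, h_f = 8.11 m ≈ 8.15 m ✓

Q ≈ 0.0919 m³/s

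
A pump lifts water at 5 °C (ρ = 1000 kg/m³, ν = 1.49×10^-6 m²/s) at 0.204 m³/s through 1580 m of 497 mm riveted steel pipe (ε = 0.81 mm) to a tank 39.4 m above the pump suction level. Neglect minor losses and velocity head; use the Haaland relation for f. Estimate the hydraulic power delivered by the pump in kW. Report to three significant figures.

P_hyd ≈ 87.0 kW

V = 4Q/(πD²) = 1.052 m/s; Re = 3.51×10^5; ε/D = 0.00163; f = 0.02277
h_f = f(L/D)V²/2g = 4.079 m
Total head H = z + h_f = 39.4 + 4.079 = 43.48 m
P_hyd = ρgQH = 1000·9.81·0.204·43.48 = 87.01 kW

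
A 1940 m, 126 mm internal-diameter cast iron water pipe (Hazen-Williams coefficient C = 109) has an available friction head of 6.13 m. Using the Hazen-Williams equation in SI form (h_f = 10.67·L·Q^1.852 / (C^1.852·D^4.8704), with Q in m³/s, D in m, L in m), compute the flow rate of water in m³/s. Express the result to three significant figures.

Q ≈ 0.00584 m³/s

Rearranging: Q = [h_f·C^1.852·D^4.8704 / (10.67·L)]^(1/1.852)
Q = [6.13·109^1.852·0.126^4.8704 / (10.67·1940)]^0.540 = 0.005839 m³/s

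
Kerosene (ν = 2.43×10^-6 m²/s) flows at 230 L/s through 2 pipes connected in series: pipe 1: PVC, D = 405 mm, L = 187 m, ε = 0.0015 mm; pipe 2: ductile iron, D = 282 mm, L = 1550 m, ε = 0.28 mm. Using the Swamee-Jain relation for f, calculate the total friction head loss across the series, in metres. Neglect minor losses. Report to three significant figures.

Pipe 1: V = 1.785 m/s, Re = 2.98×10^5, ε/D = 3.70×10^-6, f = 0.01444, h_1 = f(L/D)V²/2g = 1.083 m
Pipe 2: V = 3.682 m/s, Re = 4.27×10^5, ε/D = 9.93×10^-4, f = 0.02043, h_2 = f(L/D)V²/2g = 77.60 m
Series → Q common, losses add: H = Σh = 78.69 m

H ≈ 78.7 m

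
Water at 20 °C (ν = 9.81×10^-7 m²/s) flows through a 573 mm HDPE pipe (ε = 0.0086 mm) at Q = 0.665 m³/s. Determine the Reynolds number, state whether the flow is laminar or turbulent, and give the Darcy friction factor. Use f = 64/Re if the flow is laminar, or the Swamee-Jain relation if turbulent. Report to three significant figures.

Re ≈ 1.51×10^6; turbulent; f ≈ 0.0113

V = 4Q/(πD²) = 2.579 m/s
Re = VD/ν = 2.579·0.573/9.81×10^-7 = 1.51×10^6
Re > 4000 → turbulent; ε/D = 1.50×10^-5
Swamee-Jain: f = 0.01131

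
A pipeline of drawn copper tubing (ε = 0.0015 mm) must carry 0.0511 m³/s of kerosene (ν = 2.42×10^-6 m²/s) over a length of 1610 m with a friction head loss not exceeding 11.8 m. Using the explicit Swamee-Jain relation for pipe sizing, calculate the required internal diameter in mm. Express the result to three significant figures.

Swamee-Jain (Type III): D = 0.66·[ε^1.25·(LQ²/(gh_f))^4.75 + ν·Q^9.4·(L/(gh_f))^5.2]^0.04
LQ²/(gh_f) = 0.03632; L/(gh_f) = 13.91
Term 1 = ε^1.25·(…)^4.75 = 7.60×10^-15; Term 2 = ν·Q^9.4·(…)^5.2 = 1.54×10^-12
D = 0.66·(7.60×10^-15 + 1.54×10^-12)^0.04 = 0.2224 m = 222 mm
Check: V = 1.32 m/s, Re = 1.21×10^5, f = 0.01722, h_f = 11.0 m ≈ 11.8 m ✓

D ≈ 222 mm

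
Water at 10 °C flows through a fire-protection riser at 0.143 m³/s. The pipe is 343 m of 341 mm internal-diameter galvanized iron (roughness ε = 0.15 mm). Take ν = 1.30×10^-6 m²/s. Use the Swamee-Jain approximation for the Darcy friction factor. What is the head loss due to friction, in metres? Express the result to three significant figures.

h_f ≈ 2.21 m

V = 4Q/(πD²) = 4·0.143/(π·0.341²) = 1.566 m/s
Re = VD/ν = 1.566·0.341/1.30×10^-6 = 4.11×10^5 → turbulent
ε/D = 0.15/341 = 4.40×10^-4
Swamee-Jain: f = 0.01759
h_f = f(L/D)V²/(2g) = 0.01759·(343/0.341)·1.566²/(2·9.81) = 2.211 m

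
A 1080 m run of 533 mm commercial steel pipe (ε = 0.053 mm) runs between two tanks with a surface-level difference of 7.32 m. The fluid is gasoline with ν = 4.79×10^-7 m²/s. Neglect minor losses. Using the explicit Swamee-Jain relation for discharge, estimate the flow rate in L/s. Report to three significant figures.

Swamee-Jain (Type II): Q = -0.965·√(gD⁵h_f/L)·ln[ε/(3.7D) + √(3.17ν²L/(gD³h_f))]
√(gD⁵h_f/L) = √(9.81·0.533⁵·7.32/1080) = 0.05348
ε/(3.7D) = 2.69×10^-5; √(3.17ν²L/(gD³h_f)) = 8.50×10^-6
Q = -0.965·0.05348·ln(3.537×10^-5) = 0.5290 m³/s
Check: V = 2.37 m/s, Re = 2.64×10^6, f = 0.01269, h_f = 7.37 m ≈ 7.32 m ✓

Q ≈ 529 L/s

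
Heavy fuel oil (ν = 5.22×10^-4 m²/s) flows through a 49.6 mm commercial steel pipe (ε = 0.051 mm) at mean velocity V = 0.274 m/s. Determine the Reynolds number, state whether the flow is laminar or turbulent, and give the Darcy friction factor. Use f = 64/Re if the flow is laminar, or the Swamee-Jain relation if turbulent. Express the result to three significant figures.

Re = VD/ν = 0.2740·0.0496/5.22×10^-4 = 26.0
Re < 2300 → laminar → f = 64/Re = 2.458

Re ≈ 26.0; laminar; f = 64/Re ≈ 2.46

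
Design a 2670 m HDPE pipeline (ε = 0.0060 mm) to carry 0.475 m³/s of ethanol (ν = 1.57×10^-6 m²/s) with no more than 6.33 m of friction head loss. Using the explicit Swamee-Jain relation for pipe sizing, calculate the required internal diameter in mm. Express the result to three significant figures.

Swamee-Jain (Type III): D = 0.66·[ε^1.25·(LQ²/(gh_f))^4.75 + ν·Q^9.4·(L/(gh_f))^5.2]^0.04
LQ²/(gh_f) = 9.701; L/(gh_f) = 43.00
Term 1 = ε^1.25·(…)^4.75 = 0.0145; Term 2 = ν·Q^9.4·(…)^5.2 = 0.447
D = 0.66·(0.0145 + 0.447)^0.04 = 0.6399 m = 640 mm
Check: V = 1.48 m/s, Re = 6.02×10^5, f = 0.01284, h_f = 5.95 m ≈ 6.33 m ✓

D ≈ 640 mm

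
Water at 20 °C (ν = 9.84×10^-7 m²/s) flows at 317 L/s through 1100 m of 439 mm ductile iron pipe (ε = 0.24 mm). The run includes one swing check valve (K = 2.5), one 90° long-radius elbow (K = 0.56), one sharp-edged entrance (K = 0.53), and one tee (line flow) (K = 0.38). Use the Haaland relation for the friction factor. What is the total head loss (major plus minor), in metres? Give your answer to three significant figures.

V = 4Q/(πD²) = 2.094 m/s; V²/2g = 0.2236 m
Re = 9.34×10^5, ε/D = 5.47×10^-4 → f = 0.01751 (Haaland)
Major: h_f = f(L/D)·V²/2g = 0.01751·2506·0.2236 = 9.810 m
Minor: ΣK = 3.97; h_m = ΣK·V²/2g = 0.8875 m
Total H_L = 9.810 + 0.8875 = 10.70 m

H_L ≈ 10.7 m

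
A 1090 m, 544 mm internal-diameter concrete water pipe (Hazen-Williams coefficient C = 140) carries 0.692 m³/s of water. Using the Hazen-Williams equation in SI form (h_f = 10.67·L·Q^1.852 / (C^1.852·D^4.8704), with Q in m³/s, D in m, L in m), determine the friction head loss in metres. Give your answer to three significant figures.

h_f = 10.67·1090·0.692^1.852 / (140^1.852·0.544^4.8704) = 12.09 m

h_f ≈ 12.1 m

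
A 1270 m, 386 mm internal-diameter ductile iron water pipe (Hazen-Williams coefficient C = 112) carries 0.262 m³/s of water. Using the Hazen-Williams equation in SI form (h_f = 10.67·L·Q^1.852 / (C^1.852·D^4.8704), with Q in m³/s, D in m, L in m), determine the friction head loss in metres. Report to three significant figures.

h_f = 10.67·1270·0.262^1.852 / (112^1.852·0.386^4.8704) = 18.75 m

h_f ≈ 18.7 m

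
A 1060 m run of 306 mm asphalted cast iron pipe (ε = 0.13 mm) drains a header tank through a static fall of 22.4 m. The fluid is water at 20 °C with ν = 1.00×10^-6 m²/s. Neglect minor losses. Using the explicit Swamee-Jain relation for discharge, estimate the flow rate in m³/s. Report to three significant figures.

Q ≈ 0.202 m³/s

Swamee-Jain (Type II): Q = -0.965·√(gD⁵h_f/L)·ln[ε/(3.7D) + √(3.17ν²L/(gD³h_f))]
√(gD⁵h_f/L) = √(9.81·0.306⁵·22.4/1060) = 0.02358
ε/(3.7D) = 1.15×10^-4; √(3.17ν²L/(gD³h_f)) = 2.31×10^-5
Q = -0.965·0.02358·ln(1.379×10^-4) = 0.2023 m³/s
Check: V = 2.75 m/s, Re = 8.42×10^5, f = 0.01687, h_f = 22.5 m ≈ 22.4 m ✓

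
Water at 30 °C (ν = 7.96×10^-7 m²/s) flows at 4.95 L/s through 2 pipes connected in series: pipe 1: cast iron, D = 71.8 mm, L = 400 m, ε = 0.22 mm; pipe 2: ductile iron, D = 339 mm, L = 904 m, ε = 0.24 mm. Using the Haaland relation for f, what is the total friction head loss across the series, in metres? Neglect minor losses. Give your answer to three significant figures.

H ≈ 11.7 m

Pipe 1: V = 1.223 m/s, Re = 1.10×10^5, ε/D = 0.00306, f = 0.02743, h_1 = f(L/D)V²/2g = 11.64 m
Pipe 2: V = 0.05484 m/s, Re = 2.34×10^4, ε/D = 7.08×10^-4, f = 0.02621, h_2 = f(L/D)V²/2g = 0.01071 m
Series → Q common, losses add: H = Σh = 11.65 m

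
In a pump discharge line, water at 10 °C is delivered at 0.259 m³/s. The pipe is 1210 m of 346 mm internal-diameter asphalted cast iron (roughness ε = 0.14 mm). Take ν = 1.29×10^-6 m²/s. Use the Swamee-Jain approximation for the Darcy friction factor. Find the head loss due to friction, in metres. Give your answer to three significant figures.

h_f ≈ 22.7 m

V = 4Q/(πD²) = 4·0.259/(π·0.346²) = 2.755 m/s
Re = VD/ν = 2.755·0.346/1.29×10^-6 = 7.39×10^5 → turbulent
ε/D = 0.14/346 = 4.05×10^-4
Swamee-Jain: f = 0.01682
h_f = f(L/D)V²/(2g) = 0.01682·(1210/0.346)·2.755²/(2·9.81) = 22.74 m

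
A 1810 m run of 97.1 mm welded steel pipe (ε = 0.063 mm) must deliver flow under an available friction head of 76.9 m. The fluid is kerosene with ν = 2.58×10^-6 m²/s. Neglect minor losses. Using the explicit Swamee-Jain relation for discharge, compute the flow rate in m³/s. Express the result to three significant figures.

Swamee-Jain (Type II): Q = -0.965·√(gD⁵h_f/L)·ln[ε/(3.7D) + √(3.17ν²L/(gD³h_f))]
√(gD⁵h_f/L) = √(9.81·0.0971⁵·76.9/1810) = 0.001897
ε/(3.7D) = 1.75×10^-4; √(3.17ν²L/(gD³h_f)) = 2.35×10^-4
Q = -0.965·0.001897·ln(4.105×10^-4) = 0.01427 m³/s
Check: V = 1.93 m/s, Re = 7.25×10^4, f = 0.02189, h_f = 77.3 m ≈ 76.9 m ✓

Q ≈ 0.0143 m³/s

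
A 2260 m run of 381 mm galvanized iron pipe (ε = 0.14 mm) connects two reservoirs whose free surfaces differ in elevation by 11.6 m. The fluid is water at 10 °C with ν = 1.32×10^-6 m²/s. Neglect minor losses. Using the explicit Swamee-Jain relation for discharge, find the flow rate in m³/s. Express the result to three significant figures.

Q ≈ 0.172 m³/s

Swamee-Jain (Type II): Q = -0.965·√(gD⁵h_f/L)·ln[ε/(3.7D) + √(3.17ν²L/(gD³h_f))]
√(gD⁵h_f/L) = √(9.81·0.381⁵·11.6/2260) = 0.02011
ε/(3.7D) = 9.93×10^-5; √(3.17ν²L/(gD³h_f)) = 4.45×10^-5
Q = -0.965·0.02011·ln(1.438×10^-4) = 0.1716 m³/s
Check: V = 1.51 m/s, Re = 4.35×10^5, f = 0.01704, h_f = 11.7 m ≈ 11.6 m ✓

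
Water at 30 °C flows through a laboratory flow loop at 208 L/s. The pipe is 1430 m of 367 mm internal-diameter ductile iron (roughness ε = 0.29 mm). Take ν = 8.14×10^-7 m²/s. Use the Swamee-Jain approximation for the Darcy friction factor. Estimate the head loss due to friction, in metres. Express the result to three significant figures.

V = 4Q/(πD²) = 4·0.208/(π·0.367²) = 1.966 m/s
Re = VD/ν = 1.966·0.367/8.14×10^-7 = 8.87×10^5 → turbulent
ε/D = 0.29/367 = 7.90×10^-4
Swamee-Jain: f = 0.01906
h_f = f(L/D)V²/(2g) = 0.01906·(1430/0.367)·1.966²/(2·9.81) = 14.64 m

h_f ≈ 14.6 m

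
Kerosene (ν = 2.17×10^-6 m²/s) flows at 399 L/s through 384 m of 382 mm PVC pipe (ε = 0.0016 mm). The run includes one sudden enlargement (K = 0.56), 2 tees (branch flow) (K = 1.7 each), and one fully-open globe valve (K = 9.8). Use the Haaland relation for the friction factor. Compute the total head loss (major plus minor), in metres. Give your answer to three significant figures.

H_L ≈ 16.4 m

V = 4Q/(πD²) = 3.481 m/s; V²/2g = 0.6178 m
Re = 6.13×10^5, ε/D = 4.19×10^-6 → f = 0.01265 (Haaland)
Major: h_f = f(L/D)·V²/2g = 0.01265·1005·0.6178 = 7.857 m
Minor: ΣK = 13.8; h_m = ΣK·V²/2g = 8.500 m
Total H_L = 7.857 + 8.500 = 16.36 m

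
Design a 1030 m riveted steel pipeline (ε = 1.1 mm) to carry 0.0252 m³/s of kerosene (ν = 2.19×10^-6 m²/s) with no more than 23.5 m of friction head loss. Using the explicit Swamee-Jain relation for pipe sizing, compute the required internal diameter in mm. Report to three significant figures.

Swamee-Jain (Type III): D = 0.66·[ε^1.25·(LQ²/(gh_f))^4.75 + ν·Q^9.4·(L/(gh_f))^5.2]^0.04
LQ²/(gh_f) = 0.002837; L/(gh_f) = 4.468
Term 1 = ε^1.25·(…)^4.75 = 1.60×10^-16; Term 2 = ν·Q^9.4·(…)^5.2 = 4.94×10^-18
D = 0.66·(1.60×10^-16 + 4.94×10^-18)^0.04 = 0.1542 m = 154 mm
Check: V = 1.35 m/s, Re = 9.50×10^4, f = 0.03496, h_f = 21.6 m ≈ 23.5 m ✓

D ≈ 154 mm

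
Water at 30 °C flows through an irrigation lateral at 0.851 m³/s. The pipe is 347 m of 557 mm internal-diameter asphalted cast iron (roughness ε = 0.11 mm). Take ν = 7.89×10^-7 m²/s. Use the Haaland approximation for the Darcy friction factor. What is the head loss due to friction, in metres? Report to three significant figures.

h_f ≈ 5.46 m

V = 4Q/(πD²) = 4·0.851/(π·0.557²) = 3.492 m/s
Re = VD/ν = 3.492·0.557/7.89×10^-7 = 2.47×10^6 → turbulent
ε/D = 0.11/557 = 1.97×10^-4
Haaland: f = 0.01409
h_f = f(L/D)V²/(2g) = 0.01409·(347/0.557)·3.492²/(2·9.81) = 5.457 m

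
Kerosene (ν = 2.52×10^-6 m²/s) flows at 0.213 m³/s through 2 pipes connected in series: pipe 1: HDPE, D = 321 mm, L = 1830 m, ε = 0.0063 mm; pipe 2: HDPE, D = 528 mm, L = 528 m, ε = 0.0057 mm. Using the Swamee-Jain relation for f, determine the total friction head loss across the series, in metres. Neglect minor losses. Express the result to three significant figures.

H ≈ 29.6 m

Pipe 1: V = 2.632 m/s, Re = 3.35×10^5, ε/D = 1.96×10^-5, f = 0.01432, h_1 = f(L/D)V²/2g = 28.83 m
Pipe 2: V = 0.9728 m/s, Re = 2.04×10^5, ε/D = 1.08×10^-5, f = 0.01558, h_2 = f(L/D)V²/2g = 0.7512 m
Series → Q common, losses add: H = Σh = 29.58 m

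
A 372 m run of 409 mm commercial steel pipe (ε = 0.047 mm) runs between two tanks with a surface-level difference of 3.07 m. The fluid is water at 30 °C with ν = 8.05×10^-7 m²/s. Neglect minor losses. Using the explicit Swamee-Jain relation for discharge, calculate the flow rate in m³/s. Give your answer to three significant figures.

Swamee-Jain (Type II): Q = -0.965·√(gD⁵h_f/L)·ln[ε/(3.7D) + √(3.17ν²L/(gD³h_f))]
√(gD⁵h_f/L) = √(9.81·0.409⁵·3.07/372) = 0.03044
ε/(3.7D) = 3.11×10^-5; √(3.17ν²L/(gD³h_f)) = 1.93×10^-5
Q = -0.965·0.03044·ln(5.032×10^-5) = 0.2907 m³/s
Check: V = 2.21 m/s, Re = 1.12×10^6, f = 0.01360, h_f = 3.09 m ≈ 3.07 m ✓

Q ≈ 0.291 m³/s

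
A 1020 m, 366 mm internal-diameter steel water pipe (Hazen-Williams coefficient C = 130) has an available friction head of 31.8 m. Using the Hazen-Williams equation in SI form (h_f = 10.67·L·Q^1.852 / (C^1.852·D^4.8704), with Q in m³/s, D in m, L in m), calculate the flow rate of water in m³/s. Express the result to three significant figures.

Q ≈ 0.396 m³/s

Rearranging: Q = [h_f·C^1.852·D^4.8704 / (10.67·L)]^(1/1.852)
Q = [31.8·130^1.852·0.366^4.8704 / (10.67·1020)]^0.540 = 0.3959 m³/s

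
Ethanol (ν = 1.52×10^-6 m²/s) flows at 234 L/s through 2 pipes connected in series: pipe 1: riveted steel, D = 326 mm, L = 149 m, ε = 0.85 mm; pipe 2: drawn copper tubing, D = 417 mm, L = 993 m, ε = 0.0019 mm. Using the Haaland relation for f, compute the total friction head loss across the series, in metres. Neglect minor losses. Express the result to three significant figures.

Pipe 1: V = 2.803 m/s, Re = 6.01×10^5, ε/D = 0.00261, f = 0.02544, h_1 = f(L/D)V²/2g = 4.657 m
Pipe 2: V = 1.713 m/s, Re = 4.70×10^5, ε/D = 4.56×10^-6, f = 0.01326, h_2 = f(L/D)V²/2g = 4.723 m
Series → Q common, losses add: H = Σh = 9.381 m

H ≈ 9.38 m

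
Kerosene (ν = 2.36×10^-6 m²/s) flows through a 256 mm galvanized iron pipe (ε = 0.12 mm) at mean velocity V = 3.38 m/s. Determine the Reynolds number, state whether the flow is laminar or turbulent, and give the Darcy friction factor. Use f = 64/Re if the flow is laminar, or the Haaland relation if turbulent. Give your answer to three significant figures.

Re ≈ 3.67×10^5; turbulent; f ≈ 0.0177

Re = VD/ν = 3.380·0.256/2.36×10^-6 = 3.67×10^5
Re > 4000 → turbulent; ε/D = 4.69×10^-4
Haaland: f = 0.01766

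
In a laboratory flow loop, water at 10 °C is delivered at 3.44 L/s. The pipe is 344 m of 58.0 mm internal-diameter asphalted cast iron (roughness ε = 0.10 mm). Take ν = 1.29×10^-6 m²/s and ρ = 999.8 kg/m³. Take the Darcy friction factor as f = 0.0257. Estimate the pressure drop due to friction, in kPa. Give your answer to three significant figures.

V = 4Q/(πD²) = 4·0.00344/(π·0.0580²) = 1.302 m/s
h_f = f(L/D)V²/(2g) = 0.02570·(344/0.0580)·1.302²/(2·9.81) = 13.17 m
Δp = ρg·h_f = 999.8·9.81·13.17 = 129.2 kPa

Δp ≈ 129 kPa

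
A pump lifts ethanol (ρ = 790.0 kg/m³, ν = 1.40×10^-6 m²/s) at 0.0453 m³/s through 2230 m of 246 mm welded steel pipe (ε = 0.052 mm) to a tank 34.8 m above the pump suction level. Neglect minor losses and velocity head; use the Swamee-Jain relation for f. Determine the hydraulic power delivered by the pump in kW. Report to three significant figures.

P_hyd ≈ 14.8 kW

V = 4Q/(πD²) = 0.9531 m/s; Re = 1.67×10^5; ε/D = 2.11×10^-4; f = 0.01762
h_f = f(L/D)V²/2g = 7.397 m
Total head H = z + h_f = 34.8 + 7.397 = 42.20 m
P_hyd = ρgQH = 790.0·9.81·0.0453·42.20 = 14.81 kW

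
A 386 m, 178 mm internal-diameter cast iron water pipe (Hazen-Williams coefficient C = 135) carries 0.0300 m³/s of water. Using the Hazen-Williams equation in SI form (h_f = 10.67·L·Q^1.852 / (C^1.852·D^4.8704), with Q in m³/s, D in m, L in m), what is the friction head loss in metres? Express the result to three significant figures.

h_f ≈ 3.16 m

h_f = 10.67·386·0.0300^1.852 / (135^1.852·0.178^4.8704) = 3.161 m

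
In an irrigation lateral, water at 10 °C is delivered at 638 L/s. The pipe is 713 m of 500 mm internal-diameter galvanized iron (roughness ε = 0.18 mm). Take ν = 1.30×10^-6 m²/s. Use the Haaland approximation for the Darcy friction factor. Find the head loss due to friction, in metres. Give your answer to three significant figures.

h_f ≈ 12.3 m

V = 4Q/(πD²) = 4·0.638/(π·0.500²) = 3.249 m/s
Re = VD/ν = 3.249·0.500/1.30×10^-6 = 1.25×10^6 → turbulent
ε/D = 0.18/500 = 3.60×10^-4
Haaland: f = 0.01602
h_f = f(L/D)V²/(2g) = 0.01602·(713/0.500)·3.249²/(2·9.81) = 12.29 m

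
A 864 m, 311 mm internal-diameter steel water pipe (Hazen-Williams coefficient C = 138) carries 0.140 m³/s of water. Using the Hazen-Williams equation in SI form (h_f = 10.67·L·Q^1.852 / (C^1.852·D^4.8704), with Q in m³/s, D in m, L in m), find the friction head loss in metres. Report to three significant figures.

h_f = 10.67·864·0.140^1.852 / (138^1.852·0.311^4.8704) = 7.775 m

h_f ≈ 7.78 m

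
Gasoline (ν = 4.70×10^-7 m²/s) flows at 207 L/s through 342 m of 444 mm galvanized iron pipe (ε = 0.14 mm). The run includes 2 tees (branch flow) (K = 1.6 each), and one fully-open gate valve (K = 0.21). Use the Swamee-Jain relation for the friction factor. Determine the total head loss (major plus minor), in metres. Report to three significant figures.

H_L ≈ 1.42 m

V = 4Q/(πD²) = 1.337 m/s; V²/2g = 0.09110 m
Re = 1.26×10^6, ε/D = 3.15×10^-4 → f = 0.01575 (Swamee-Jain)
Major: h_f = f(L/D)·V²/2g = 0.01575·770.3·0.09110 = 1.105 m
Minor: ΣK = 3.41; h_m = ΣK·V²/2g = 0.3107 m
Total H_L = 1.105 + 0.3107 = 1.416 m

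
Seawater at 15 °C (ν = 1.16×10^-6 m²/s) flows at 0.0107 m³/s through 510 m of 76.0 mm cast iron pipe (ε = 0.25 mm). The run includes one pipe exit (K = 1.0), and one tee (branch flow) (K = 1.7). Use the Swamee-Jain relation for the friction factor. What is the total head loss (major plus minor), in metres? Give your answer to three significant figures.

H_L ≈ 53.8 m

V = 4Q/(πD²) = 2.359 m/s; V²/2g = 0.2836 m
Re = 1.55×10^5, ε/D = 0.00329 → f = 0.02787 (Swamee-Jain)
Major: h_f = f(L/D)·V²/2g = 0.02787·6711·0.2836 = 53.03 m
Minor: ΣK = 2.70; h_m = ΣK·V²/2g = 0.7656 m
Total H_L = 53.03 + 0.7656 = 53.80 m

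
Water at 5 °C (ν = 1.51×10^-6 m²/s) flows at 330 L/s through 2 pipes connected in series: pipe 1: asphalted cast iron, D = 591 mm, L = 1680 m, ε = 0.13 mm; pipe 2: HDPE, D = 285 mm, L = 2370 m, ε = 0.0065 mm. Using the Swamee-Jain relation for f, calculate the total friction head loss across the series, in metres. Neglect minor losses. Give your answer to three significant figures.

Pipe 1: V = 1.203 m/s, Re = 4.71×10^5, ε/D = 2.20×10^-4, f = 0.01577, h_1 = f(L/D)V²/2g = 3.307 m
Pipe 2: V = 5.173 m/s, Re = 9.76×10^5, ε/D = 2.28×10^-5, f = 0.01218, h_2 = f(L/D)V²/2g = 138.2 m
Series → Q common, losses add: H = Σh = 141.5 m

H ≈ 141 m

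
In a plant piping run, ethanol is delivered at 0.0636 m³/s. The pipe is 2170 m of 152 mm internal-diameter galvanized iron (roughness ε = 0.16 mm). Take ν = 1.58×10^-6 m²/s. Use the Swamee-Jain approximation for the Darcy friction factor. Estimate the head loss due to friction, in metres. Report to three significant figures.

h_f ≈ 186 m

V = 4Q/(πD²) = 4·0.0636/(π·0.152²) = 3.505 m/s
Re = VD/ν = 3.505·0.152/1.58×10^-6 = 3.37×10^5 → turbulent
ε/D = 0.16/152 = 0.00105
Swamee-Jain: f = 0.02086
h_f = f(L/D)V²/(2g) = 0.02086·(2170/0.152)·3.505²/(2·9.81) = 186.5 m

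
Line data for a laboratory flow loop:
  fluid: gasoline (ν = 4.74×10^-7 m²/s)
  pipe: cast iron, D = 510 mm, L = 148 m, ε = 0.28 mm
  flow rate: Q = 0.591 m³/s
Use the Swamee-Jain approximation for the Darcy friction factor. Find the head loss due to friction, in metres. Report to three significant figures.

V = 4Q/(πD²) = 4·0.591/(π·0.510²) = 2.893 m/s
Re = VD/ν = 2.893·0.510/4.74×10^-7 = 3.11×10^6 → turbulent
ε/D = 0.28/510 = 5.49×10^-4
Swamee-Jain: f = 0.01727
h_f = f(L/D)V²/(2g) = 0.01727·(148/0.510)·2.893²/(2·9.81) = 2.137 m

h_f ≈ 2.14 m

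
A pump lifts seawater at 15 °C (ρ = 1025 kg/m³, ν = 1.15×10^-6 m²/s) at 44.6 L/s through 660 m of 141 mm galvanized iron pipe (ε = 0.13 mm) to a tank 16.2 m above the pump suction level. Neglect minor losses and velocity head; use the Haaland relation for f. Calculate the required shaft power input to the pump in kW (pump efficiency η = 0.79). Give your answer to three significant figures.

P_shaft ≈ 31.4 kW

V = 4Q/(πD²) = 2.856 m/s; Re = 3.50×10^5; ε/D = 9.22×10^-4; f = 0.02007
h_f = f(L/D)V²/2g = 39.06 m
Total head H = z + h_f = 16.2 + 39.06 = 55.26 m
P_hyd = ρgQH = 1025·9.81·0.0446·55.26 = 24.78 kW
P_shaft = P_hyd/η = 24.78/0.79 = 31.37 kW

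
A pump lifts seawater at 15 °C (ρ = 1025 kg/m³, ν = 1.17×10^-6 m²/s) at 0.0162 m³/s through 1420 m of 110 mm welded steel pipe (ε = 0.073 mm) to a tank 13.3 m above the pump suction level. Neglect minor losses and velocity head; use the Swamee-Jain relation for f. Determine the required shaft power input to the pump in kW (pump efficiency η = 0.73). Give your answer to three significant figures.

V = 4Q/(πD²) = 1.705 m/s; Re = 1.60×10^5; ε/D = 6.64×10^-4; f = 0.02011
h_f = f(L/D)V²/2g = 38.45 m
Total head H = z + h_f = 13.3 + 38.45 = 51.75 m
P_hyd = ρgQH = 1025·9.81·0.0162·51.75 = 8.430 kW
P_shaft = P_hyd/η = 8.430/0.73 = 11.55 kW

P_shaft ≈ 11.5 kW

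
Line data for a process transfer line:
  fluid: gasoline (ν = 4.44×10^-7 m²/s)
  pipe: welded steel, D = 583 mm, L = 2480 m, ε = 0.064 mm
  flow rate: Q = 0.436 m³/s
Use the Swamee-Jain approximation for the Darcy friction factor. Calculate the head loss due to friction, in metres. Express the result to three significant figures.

V = 4Q/(πD²) = 4·0.436/(π·0.583²) = 1.633 m/s
Re = VD/ν = 1.633·0.583/4.44×10^-7 = 2.14×10^6 → turbulent
ε/D = 0.064/583 = 1.10×10^-4
Swamee-Jain: f = 0.01300
h_f = f(L/D)V²/(2g) = 0.01300·(2480/0.583)·1.633²/(2·9.81) = 7.518 m

h_f ≈ 7.52 m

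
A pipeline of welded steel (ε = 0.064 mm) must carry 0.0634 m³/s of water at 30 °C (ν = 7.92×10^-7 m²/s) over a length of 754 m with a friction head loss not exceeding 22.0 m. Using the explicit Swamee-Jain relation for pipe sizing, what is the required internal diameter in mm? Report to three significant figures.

D ≈ 183 mm

Swamee-Jain (Type III): D = 0.66·[ε^1.25·(LQ²/(gh_f))^4.75 + ν·Q^9.4·(L/(gh_f))^5.2]^0.04
LQ²/(gh_f) = 0.01404; L/(gh_f) = 3.494
Term 1 = ε^1.25·(…)^4.75 = 9.08×10^-15; Term 2 = ν·Q^9.4·(…)^5.2 = 2.91×10^-15
D = 0.66·(9.08×10^-15 + 2.91×10^-15)^0.04 = 0.1831 m = 183 mm
Check: V = 2.41 m/s, Re = 5.57×10^5, f = 0.01664, h_f = 20.3 m ≈ 22.0 m ✓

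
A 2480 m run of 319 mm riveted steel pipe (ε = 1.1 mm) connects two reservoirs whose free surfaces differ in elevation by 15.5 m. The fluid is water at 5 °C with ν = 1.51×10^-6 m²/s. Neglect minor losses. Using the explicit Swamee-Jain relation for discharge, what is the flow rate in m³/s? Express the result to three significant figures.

Swamee-Jain (Type II): Q = -0.965·√(gD⁵h_f/L)·ln[ε/(3.7D) + √(3.17ν²L/(gD³h_f))]
√(gD⁵h_f/L) = √(9.81·0.319⁵·15.5/2480) = 0.01423
ε/(3.7D) = 9.32×10^-4; √(3.17ν²L/(gD³h_f)) = 6.03×10^-5
Q = -0.965·0.01423·ln(9.922×10^-4) = 0.09497 m³/s
Check: V = 1.19 m/s, Re = 2.51×10^5, f = 0.02787, h_f = 15.6 m ≈ 15.5 m ✓

Q ≈ 0.0950 m³/s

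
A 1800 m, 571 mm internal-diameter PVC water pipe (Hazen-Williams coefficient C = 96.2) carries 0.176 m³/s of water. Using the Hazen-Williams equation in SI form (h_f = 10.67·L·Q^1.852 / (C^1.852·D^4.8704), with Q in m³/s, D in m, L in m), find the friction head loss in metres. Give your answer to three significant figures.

h_f ≈ 2.50 m

h_f = 10.67·1800·0.176^1.852 / (96.2^1.852·0.571^4.8704) = 2.504 m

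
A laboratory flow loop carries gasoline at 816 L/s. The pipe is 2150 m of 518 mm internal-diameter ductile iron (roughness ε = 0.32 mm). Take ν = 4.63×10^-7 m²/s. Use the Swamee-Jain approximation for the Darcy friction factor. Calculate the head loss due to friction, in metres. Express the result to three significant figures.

h_f ≈ 56.0 m

V = 4Q/(πD²) = 4·0.816/(π·0.518²) = 3.872 m/s
Re = VD/ν = 3.872·0.518/4.63×10^-7 = 4.33×10^6 → turbulent
ε/D = 0.32/518 = 6.18×10^-4
Swamee-Jain: f = 0.01767
h_f = f(L/D)V²/(2g) = 0.01767·(2150/0.518)·3.872²/(2·9.81) = 56.03 m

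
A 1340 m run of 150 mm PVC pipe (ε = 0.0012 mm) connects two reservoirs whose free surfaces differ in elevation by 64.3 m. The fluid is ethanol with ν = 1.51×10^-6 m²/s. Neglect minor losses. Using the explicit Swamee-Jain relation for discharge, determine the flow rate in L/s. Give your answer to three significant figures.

Swamee-Jain (Type II): Q = -0.965·√(gD⁵h_f/L)·ln[ε/(3.7D) + √(3.17ν²L/(gD³h_f))]
√(gD⁵h_f/L) = √(9.81·0.150⁵·64.3/1340) = 0.005979
ε/(3.7D) = 2.16×10^-6; √(3.17ν²L/(gD³h_f)) = 6.75×10^-5
Q = -0.965·0.005979·ln(6.961×10^-5) = 0.05523 m³/s
Check: V = 3.13 m/s, Re = 3.10×10^5, f = 0.01438, h_f = 63.9 m ≈ 64.3 m ✓

Q ≈ 55.2 L/s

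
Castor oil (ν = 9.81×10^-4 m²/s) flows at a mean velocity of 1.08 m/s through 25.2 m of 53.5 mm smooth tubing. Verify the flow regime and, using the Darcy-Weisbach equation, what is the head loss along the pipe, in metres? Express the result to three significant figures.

Re = VD/ν = 1.08·0.05350/9.81×10^-4 = 58.9 → laminar (Re < 2300)
f = 64/Re = 1.087
h_f = f(L/D)V²/(2g) = 1.087·(25.2/0.05350)·1.08²/(2·9.81) = 30.43 m

h_f ≈ 30.4 m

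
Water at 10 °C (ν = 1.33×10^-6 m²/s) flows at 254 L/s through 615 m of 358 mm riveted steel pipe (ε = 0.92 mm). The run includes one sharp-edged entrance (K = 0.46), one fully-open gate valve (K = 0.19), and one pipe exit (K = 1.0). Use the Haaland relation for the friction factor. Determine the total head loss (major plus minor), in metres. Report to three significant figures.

V = 4Q/(πD²) = 2.523 m/s; V²/2g = 0.3245 m
Re = 6.79×10^5, ε/D = 0.00257 → f = 0.02531 (Haaland)
Major: h_f = f(L/D)·V²/2g = 0.02531·1718·0.3245 = 14.11 m
Minor: ΣK = 1.65; h_m = ΣK·V²/2g = 0.5355 m
Total H_L = 14.11 + 0.5355 = 14.65 m

H_L ≈ 14.6 m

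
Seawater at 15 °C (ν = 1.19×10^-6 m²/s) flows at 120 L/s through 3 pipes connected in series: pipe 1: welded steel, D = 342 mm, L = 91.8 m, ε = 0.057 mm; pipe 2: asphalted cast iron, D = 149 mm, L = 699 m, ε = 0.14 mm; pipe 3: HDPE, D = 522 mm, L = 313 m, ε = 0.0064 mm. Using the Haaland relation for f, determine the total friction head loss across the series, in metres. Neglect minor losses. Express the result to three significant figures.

H ≈ 224 m

Pipe 1: V = 1.306 m/s, Re = 3.75×10^5, ε/D = 1.67×10^-4, f = 0.01540, h_1 = f(L/D)V²/2g = 0.3595 m
Pipe 2: V = 6.882 m/s, Re = 8.62×10^5, ε/D = 9.40×10^-4, f = 0.01970, h_2 = f(L/D)V²/2g = 223.1 m
Pipe 3: V = 0.5607 m/s, Re = 2.46×10^5, ε/D = 1.23×10^-5, f = 0.01498, h_3 = f(L/D)V²/2g = 0.1439 m
Series → Q common, losses add: H = Σh = 223.6 m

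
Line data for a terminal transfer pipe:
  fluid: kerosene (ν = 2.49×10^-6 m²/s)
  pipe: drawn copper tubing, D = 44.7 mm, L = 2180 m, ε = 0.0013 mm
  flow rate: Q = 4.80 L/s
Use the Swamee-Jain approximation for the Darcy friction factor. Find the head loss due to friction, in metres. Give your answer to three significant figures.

h_f ≈ 476 m

V = 4Q/(πD²) = 4·0.00480/(π·0.0447²) = 3.059 m/s
Re = VD/ν = 3.059·0.0447/2.49×10^-6 = 5.49×10^4 → turbulent
ε/D = 0.0013/44.7 = 2.91×10^-5
Swamee-Jain: f = 0.02046
h_f = f(L/D)V²/(2g) = 0.02046·(2180/0.0447)·3.059²/(2·9.81) = 475.7 m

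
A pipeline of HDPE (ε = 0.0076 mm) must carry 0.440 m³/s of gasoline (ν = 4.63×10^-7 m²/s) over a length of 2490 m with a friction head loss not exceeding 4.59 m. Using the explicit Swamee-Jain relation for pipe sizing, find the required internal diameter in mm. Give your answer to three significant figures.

Swamee-Jain (Type III): D = 0.66·[ε^1.25·(LQ²/(gh_f))^4.75 + ν·Q^9.4·(L/(gh_f))^5.2]^0.04
LQ²/(gh_f) = 10.71; L/(gh_f) = 55.30
Term 1 = ε^1.25·(…)^4.75 = 0.0310; Term 2 = ν·Q^9.4·(…)^5.2 = 0.238
D = 0.66·(0.0310 + 0.238)^0.04 = 0.6262 m = 626 mm
Check: V = 1.43 m/s, Re = 1.93×10^6, f = 0.01086, h_f = 4.49 m ≈ 4.59 m ✓

D ≈ 626 mm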